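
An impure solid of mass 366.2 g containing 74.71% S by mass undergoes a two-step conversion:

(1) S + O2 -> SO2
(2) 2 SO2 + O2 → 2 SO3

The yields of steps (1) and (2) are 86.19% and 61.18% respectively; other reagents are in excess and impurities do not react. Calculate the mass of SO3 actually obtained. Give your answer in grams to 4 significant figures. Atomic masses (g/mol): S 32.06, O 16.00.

360.3 g

Pure S = 366.2 × 0.7471 = 273.59 g.
M(S) = 32.06 g/mol.
M(SO3) = 32.06 + 3(16.00) = 80.06 g/mol.
n(S) = 273.59 / 32.06 = 8.5336 mol.
Step 1 (S:SO2 = 1:1): theoretical n(SO2) = 8.5336 mol; at 86.19% yield, n(SO2) = 7.3551 mol.
Step 2 (SO2:SO3 = 2:2): theoretical n(SO3) = 7.3551 mol, so theoretical mass = 7.3551 × 80.06 = 588.85 g.
At 61.18% yield, actual mass of SO3 = 588.85 × 0.6118 = 360.26 g.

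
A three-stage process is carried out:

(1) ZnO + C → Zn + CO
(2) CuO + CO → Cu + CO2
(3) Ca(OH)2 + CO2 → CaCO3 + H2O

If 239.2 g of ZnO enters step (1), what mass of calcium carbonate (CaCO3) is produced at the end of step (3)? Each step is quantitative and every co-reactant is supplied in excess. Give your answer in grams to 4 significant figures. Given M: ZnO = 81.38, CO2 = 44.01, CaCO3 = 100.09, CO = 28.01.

n(ZnO) = 239.2 / 81.38 = 2.9393 mol.
Reaction (1): ZnO→CO ratio 1:1 ⇒ n(CO) = 2.9393 mol.
Reaction (2): CO→CO2 ratio 1:1 ⇒ n(CO2) = 2.9393 mol.
Reaction (3): CO2→CaCO3 ratio 1:1 ⇒ n(CaCO3) = 2.9393 mol.
Mass of CaCO3 = 2.9393 × 100.09 = 294.19 g.

294.2 g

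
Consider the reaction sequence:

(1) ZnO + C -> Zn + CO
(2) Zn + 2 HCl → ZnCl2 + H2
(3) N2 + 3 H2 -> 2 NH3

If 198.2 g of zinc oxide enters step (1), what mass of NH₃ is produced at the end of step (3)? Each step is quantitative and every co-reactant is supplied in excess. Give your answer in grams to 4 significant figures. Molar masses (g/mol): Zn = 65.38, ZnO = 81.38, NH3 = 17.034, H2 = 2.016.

27.66 g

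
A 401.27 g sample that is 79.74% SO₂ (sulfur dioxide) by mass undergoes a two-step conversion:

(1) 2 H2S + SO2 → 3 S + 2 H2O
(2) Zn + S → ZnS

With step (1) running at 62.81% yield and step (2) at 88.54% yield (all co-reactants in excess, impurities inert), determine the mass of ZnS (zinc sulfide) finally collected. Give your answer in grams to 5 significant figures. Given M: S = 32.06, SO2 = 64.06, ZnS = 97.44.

811.99 g

Pure SO2 = 401.27 × 0.7974 = 319.973 g.
n(SO2) = 319.973 / 64.06 = 4.99489 mol.
Step 1 (SO2:S = 1:3): theoretical n(S) = 14.9847 mol; at 62.81% yield, n(S) = 9.41187 mol.
Step 2 (S:ZnS = 1:1): theoretical n(ZnS) = 9.41187 mol, so theoretical mass = 9.41187 × 97.44 = 917.093 g.
At 88.54% yield, actual mass of ZnS = 917.093 × 0.8854 = 811.994 g.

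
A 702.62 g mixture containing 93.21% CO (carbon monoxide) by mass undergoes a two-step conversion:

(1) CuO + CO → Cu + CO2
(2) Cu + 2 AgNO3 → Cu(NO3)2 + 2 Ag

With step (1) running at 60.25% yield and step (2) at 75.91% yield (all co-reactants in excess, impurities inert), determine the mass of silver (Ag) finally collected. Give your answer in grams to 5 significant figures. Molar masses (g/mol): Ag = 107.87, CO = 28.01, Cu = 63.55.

Pure CO = 702.62 × 0.9321 = 654.912 g.
n(CO) = 654.912 / 28.01 = 23.3814 mol.
Step 1 (CO:Cu = 1:1): theoretical n(Cu) = 23.3814 mol; at 60.25% yield, n(Cu) = 14.0873 mol.
Step 2 (Cu:Ag = 1:2): theoretical n(Ag) = 28.1745 mol, so theoretical mass = 28.1745 × 107.87 = 3039.19 g.
At 75.91% yield, actual mass of Ag = 3039.19 × 0.7591 = 2307.05 g.

2307.0 g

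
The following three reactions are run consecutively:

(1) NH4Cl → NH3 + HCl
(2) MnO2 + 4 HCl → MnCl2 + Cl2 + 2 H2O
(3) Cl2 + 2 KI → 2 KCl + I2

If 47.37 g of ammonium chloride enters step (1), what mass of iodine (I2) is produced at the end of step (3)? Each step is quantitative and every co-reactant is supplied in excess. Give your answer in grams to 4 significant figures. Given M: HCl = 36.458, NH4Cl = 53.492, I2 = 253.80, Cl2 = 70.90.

56.19 g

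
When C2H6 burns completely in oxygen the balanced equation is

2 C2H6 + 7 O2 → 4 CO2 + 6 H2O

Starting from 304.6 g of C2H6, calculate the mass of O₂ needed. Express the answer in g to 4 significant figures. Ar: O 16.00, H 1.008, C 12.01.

M(C2H6) = 2(12.01) + 6(1.008) = 30.068 g/mol.
M(O2) = 2(16.00) = 32.00 g/mol.
n(C2H6) = 304.60 g / 30.068 g/mol = 10.130 mol.
From the equation the C2H6:O2 mole ratio is 2:7, so n(O2) = 10.130 × 7/2 = 35.456 mol.
Mass of O2 = 35.456 mol × 32.00 g/mol = 1134.6 g.

1135 g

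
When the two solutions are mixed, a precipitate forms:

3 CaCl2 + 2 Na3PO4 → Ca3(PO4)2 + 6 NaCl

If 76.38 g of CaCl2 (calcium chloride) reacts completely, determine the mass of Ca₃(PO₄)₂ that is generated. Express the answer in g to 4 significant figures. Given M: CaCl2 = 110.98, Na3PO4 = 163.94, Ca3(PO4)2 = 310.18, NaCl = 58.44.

n(CaCl2) = 76.380 g / 110.98 g/mol = 0.68823 mol.
From the equation the CaCl2:Ca3(PO4)2 mole ratio is 3:1, so n(Ca3(PO4)2) = 0.68823 × 1/3 = 0.22941 mol.
Mass of Ca3(PO4)2 = 0.22941 mol × 310.18 g/mol = 71.159 g.

71.16 g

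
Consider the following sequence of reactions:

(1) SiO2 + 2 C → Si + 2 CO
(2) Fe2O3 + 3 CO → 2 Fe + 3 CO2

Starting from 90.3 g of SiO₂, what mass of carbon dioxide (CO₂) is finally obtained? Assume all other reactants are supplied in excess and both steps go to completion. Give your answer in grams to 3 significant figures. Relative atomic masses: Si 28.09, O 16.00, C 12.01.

132 g

M(SiO2) = 28.09 + 2(16.00) = 60.09 g/mol.
M(CO2) = 12.01 + 2(16.00) = 44.01 g/mol.
n(SiO2) = 90.30 / 60.09 = 1.503 mol.
Step 1 gives a 1:2 ratio of SiO2 to CO, so n(CO) = 3.005 mol.
In step 2 the CO:CO2 ratio is 3:3, so n(CO2) = 3.005 mol.
Mass of CO2 = 3.005 × 44.01 = 132.3 g.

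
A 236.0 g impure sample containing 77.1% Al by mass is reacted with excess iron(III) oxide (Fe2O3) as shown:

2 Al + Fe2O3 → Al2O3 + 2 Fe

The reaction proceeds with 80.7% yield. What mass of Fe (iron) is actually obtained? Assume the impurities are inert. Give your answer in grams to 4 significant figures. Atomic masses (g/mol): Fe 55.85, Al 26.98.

Pure Al available = 236.0 g × 0.771 = 181.96 g.
M(Al) = 26.98 g/mol.
M(Fe) = 55.85 g/mol.
n(Al) = 181.96 g / 26.98 g/mol = 6.7441 mol.
From the equation the Al:Fe mole ratio is 2:2, so n(Fe) = 6.7441 × 2/2 = 6.7441 mol.
Mass of Fe = 6.7441 mol × 55.85 g/mol = 376.66 g.
Actual mass collected = 376.66 g × 0.807 = 303.96 g.

304.0 g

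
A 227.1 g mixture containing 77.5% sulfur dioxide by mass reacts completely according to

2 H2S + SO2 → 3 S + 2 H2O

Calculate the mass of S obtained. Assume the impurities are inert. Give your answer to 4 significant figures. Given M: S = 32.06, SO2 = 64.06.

264.3 g

Mass of pure SO2 = 227.1 g × 0.775 = 176.00 g.
n(SO2) = 176.00 g / 64.06 g/mol = 2.7475 mol.
From the equation the SO2:S mole ratio is 1:3, so n(S) = 2.7475 × 3/1 = 8.2424 mol.
Mass of S = 8.2424 mol × 32.06 g/mol = 264.25 g.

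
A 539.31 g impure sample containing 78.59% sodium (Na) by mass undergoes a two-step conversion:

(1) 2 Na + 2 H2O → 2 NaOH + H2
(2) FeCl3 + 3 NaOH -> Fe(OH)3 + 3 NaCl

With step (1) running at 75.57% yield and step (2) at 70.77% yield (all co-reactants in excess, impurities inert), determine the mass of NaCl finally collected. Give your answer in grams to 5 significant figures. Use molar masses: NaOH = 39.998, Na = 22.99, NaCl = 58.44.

Pure Na = 539.31 × 0.7859 = 423.844 g.
n(Na) = 423.844 / 22.99 = 18.4360 mol.
Step 1 (Na:NaOH = 2:2): theoretical n(NaOH) = 18.4360 mol; at 75.57% yield, n(NaOH) = 13.9321 mol.
Step 2 (NaOH:NaCl = 3:3): theoretical n(NaCl) = 13.9321 mol, so theoretical mass = 13.9321 × 58.44 = 814.191 g.
At 70.77% yield, actual mass of NaCl = 814.191 × 0.7077 = 576.203 g.

576.20 g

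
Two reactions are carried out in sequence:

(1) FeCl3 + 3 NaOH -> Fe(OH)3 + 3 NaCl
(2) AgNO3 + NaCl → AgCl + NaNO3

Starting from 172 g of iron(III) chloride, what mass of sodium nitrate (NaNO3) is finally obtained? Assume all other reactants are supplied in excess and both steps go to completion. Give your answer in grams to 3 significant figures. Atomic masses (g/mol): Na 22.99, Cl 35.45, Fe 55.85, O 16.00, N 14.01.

M(FeCl3) = 55.85 + 3(35.45) = 162.20 g/mol.
M(NaNO3) = 22.99 + 14.01 + 3(16.00) = 85.00 g/mol.
n(FeCl3) = 172.0 / 162.20 = 1.060 mol.
Step 1 gives a 1:3 ratio of FeCl3 to NaCl, so n(NaCl) = 3.181 mol.
In step 2 the NaCl:NaNO3 ratio is 1:1, so n(NaNO3) = 3.181 mol.
Mass of NaNO3 = 3.181 × 85.00 = 270.4 g.

270 g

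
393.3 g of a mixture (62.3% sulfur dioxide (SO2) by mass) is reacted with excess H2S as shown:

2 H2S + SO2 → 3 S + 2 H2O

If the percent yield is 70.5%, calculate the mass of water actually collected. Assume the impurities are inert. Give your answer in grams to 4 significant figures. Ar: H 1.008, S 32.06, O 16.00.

97.16 g

Pure SO2 available = 393.3 g × 0.623 = 245.03 g.
M(SO2) = 32.06 + 2(16.00) = 64.06 g/mol.
M(H2O) = 2(1.008) + 16.00 = 18.016 g/mol.
n(SO2) = 245.03 g / 64.06 g/mol = 3.8249 mol.
From the equation the SO2:H2O mole ratio is 1:2, so n(H2O) = 3.8249 × 2/1 = 7.6499 mol.
Mass of H2O = 7.6499 mol × 18.016 g/mol = 137.82 g.
Actual mass collected = 137.82 g × 0.705 = 97.163 g.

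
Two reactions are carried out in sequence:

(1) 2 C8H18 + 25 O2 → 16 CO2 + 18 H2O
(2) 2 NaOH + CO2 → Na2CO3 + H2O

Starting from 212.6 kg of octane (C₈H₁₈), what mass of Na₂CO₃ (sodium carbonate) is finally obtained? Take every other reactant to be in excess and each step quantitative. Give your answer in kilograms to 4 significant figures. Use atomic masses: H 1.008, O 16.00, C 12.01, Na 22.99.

1578 kg

M(C8H18) = 8(12.01) + 18(1.008) = 114.224 g/mol.
M(Na2CO3) = 2(22.99) + 12.01 + 3(16.00) = 105.99 g/mol.
212.6 kg = 212600 g.
n(C8H18) = 212600 / 114.224 = 1861.3 mol.
Step 1 gives a 2:16 ratio of C8H18 to CO2, so n(CO2) = 14890 mol.
In step 2 the CO2:Na2CO3 ratio is 1:1, so n(Na2CO3) = 14890 mol.
Mass of Na2CO3 = 14890 × 105.99 = 1.5782 × 10^6 g = 1578 kg.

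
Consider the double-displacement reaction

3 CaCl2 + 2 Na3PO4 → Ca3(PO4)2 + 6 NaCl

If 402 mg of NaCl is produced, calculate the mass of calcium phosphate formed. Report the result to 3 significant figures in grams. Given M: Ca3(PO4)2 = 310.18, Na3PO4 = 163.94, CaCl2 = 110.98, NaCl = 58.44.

Convert: 402 mg = 0.4020 g.
n(NaCl) = 0.4020 g / 58.44 g/mol = 0.006879 mol.
From the equation the NaCl:Ca3(PO4)2 mole ratio is 6:1, so n(Ca3(PO4)2) = 0.006879 × 1/6 = 0.001146 mol.
Mass of Ca3(PO4)2 = 0.001146 mol × 310.18 g/mol = 0.3556 g.

0.356 g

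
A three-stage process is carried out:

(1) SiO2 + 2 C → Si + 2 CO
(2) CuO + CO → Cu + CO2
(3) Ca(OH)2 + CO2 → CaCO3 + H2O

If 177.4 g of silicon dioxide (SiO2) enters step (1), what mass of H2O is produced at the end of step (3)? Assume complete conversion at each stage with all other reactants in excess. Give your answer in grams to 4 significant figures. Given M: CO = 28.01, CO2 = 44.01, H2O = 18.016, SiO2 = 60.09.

106.4 g

n(SiO2) = 177.4 / 60.09 = 2.9522 mol.
Reaction (1): SiO2→CO ratio 1:2 ⇒ n(CO) = 5.9045 mol.
Reaction (2): CO→CO2 ratio 1:1 ⇒ n(CO2) = 5.9045 mol.
Reaction (3): CO2→H2O ratio 1:1 ⇒ n(H2O) = 5.9045 mol.
Mass of H2O = 5.9045 × 18.016 = 106.38 g.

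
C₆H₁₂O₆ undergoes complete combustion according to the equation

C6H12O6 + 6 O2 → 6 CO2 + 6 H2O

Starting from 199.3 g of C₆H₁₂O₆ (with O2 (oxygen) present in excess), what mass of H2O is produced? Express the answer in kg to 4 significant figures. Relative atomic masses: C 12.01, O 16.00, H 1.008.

0.1196 kg

M(C6H12O6) = 6(12.01) + 12(1.008) + 6(16.00) = 180.156 g/mol.
M(H2O) = 2(1.008) + 16.00 = 18.016 g/mol.
n(C6H12O6) = 199.30 g / 180.156 g/mol = 1.1063 mol.
From the equation the C6H12O6:H2O mole ratio is 1:6, so n(H2O) = 1.1063 × 6/1 = 6.6376 mol.
Mass of H2O = 6.6376 mol × 18.016 g/mol = 119.58 g.
Converting to kg: 119.58 g = 0.1196 kg.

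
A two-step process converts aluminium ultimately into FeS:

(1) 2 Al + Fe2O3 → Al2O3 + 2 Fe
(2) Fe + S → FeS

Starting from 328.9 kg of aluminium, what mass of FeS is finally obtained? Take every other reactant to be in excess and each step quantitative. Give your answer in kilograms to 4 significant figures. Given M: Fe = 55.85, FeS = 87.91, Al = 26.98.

328.9 kg = 328900 g.
n(Al) = 328900 / 26.98 = 12191 mol.
Step 1 gives a 2:2 ratio of Al to Fe, so n(Fe) = 12191 mol.
In step 2 the Fe:FeS ratio is 1:1, so n(FeS) = 12191 mol.
Mass of FeS = 12191 × 87.91 = 1.0717 × 10^6 g = 1072 kg.

1072 kg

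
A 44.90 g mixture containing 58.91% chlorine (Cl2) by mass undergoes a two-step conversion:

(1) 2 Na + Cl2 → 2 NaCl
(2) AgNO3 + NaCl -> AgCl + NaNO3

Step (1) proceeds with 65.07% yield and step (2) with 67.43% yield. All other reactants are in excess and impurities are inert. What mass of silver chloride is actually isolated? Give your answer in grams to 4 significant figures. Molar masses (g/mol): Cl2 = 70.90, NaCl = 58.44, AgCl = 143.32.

46.92 g

Pure Cl2 = 44.90 × 0.5891 = 26.451 g.
n(Cl2) = 26.451 / 70.90 = 0.37307 mol.
Step 1 (Cl2:NaCl = 1:2): theoretical n(NaCl) = 0.74614 mol; at 65.07% yield, n(NaCl) = 0.48551 mol.
Step 2 (NaCl:AgCl = 1:1): theoretical n(AgCl) = 0.48551 mol, so theoretical mass = 0.48551 × 143.32 = 69.584 g.
At 67.43% yield, actual mass of AgCl = 69.584 × 0.6743 = 46.920 g.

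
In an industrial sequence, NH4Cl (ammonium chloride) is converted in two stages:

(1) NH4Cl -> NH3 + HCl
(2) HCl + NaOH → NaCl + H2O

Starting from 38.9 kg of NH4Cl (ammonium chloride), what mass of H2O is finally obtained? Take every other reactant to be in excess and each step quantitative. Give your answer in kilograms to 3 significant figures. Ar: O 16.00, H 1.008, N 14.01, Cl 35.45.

13.1 kg

M(NH4Cl) = 14.01 + 4(1.008) + 35.45 = 53.492 g/mol.
M(H2O) = 2(1.008) + 16.00 = 18.016 g/mol.
38.9 kg = 38900 g.
n(NH4Cl) = 38900 / 53.492 = 727.2 mol.
Step 1 gives a 1:1 ratio of NH4Cl to HCl, so n(HCl) = 727.2 mol.
In step 2 the HCl:H2O ratio is 1:1, so n(H2O) = 727.2 mol.
Mass of H2O = 727.2 × 18.016 = 13100 g = 13.1 kg.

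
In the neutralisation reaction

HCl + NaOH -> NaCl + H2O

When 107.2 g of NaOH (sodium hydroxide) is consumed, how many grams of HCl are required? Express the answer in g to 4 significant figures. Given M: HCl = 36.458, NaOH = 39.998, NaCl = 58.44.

n(NaOH) = 107.20 g / 39.998 g/mol = 2.6801 mol.
From the equation the NaOH:HCl mole ratio is 1:1, so n(HCl) = 2.6801 × 1/1 = 2.6801 mol.
Mass of HCl = 2.6801 mol × 36.458 g/mol = 97.712 g.

97.71 g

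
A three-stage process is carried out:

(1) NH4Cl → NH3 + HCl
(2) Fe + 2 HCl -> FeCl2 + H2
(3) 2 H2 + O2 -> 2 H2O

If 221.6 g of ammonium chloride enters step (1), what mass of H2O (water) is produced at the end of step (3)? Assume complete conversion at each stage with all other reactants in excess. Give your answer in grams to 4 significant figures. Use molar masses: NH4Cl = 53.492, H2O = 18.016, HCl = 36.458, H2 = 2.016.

37.32 g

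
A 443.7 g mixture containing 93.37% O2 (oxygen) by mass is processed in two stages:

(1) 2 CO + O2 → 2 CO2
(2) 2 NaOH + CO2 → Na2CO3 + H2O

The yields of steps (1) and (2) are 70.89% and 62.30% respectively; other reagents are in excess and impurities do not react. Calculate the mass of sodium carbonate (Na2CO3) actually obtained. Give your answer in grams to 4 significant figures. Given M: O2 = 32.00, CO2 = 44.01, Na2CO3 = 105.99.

Pure O2 = 443.7 × 0.9337 = 414.28 g.
n(O2) = 414.28 / 32.00 = 12.946 mol.
Step 1 (O2:CO2 = 1:2): theoretical n(CO2) = 25.893 mol; at 70.89% yield, n(CO2) = 18.355 mol.
Step 2 (CO2:Na2CO3 = 1:1): theoretical n(Na2CO3) = 18.355 mol, so theoretical mass = 18.355 × 105.99 = 1945.5 g.
At 62.30% yield, actual mass of Na2CO3 = 1945.5 × 0.6230 = 1212.0 g.

1212 g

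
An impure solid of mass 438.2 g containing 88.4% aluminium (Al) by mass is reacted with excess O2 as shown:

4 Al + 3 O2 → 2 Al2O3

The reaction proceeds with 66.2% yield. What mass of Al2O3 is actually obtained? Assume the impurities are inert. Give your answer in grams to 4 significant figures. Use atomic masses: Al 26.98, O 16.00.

484.6 g

Pure Al available = 438.2 g × 0.884 = 387.37 g.
M(Al) = 26.98 g/mol.
M(Al2O3) = 2(26.98) + 3(16.00) = 101.96 g/mol.
n(Al) = 387.37 g / 26.98 g/mol = 14.358 mol.
From the equation the Al:Al2O3 mole ratio is 4:2, so n(Al2O3) = 14.358 × 2/4 = 7.1788 mol.
Mass of Al2O3 = 7.1788 mol × 101.96 g/mol = 731.95 g.
Actual mass collected = 731.95 g × 0.662 = 484.55 g.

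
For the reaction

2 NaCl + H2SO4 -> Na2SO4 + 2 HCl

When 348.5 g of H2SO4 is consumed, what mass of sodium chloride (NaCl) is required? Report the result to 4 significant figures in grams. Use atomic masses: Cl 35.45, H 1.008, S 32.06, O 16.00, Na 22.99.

415.3 g

M(H2SO4) = 2(1.008) + 32.06 + 4(16.00) = 98.076 g/mol.
M(NaCl) = 22.99 + 35.45 = 58.44 g/mol.
n(H2SO4) = 348.50 g / 98.076 g/mol = 3.5534 mol.
From the equation the H2SO4:NaCl mole ratio is 1:2, so n(NaCl) = 3.5534 × 2/1 = 7.1067 mol.
Mass of NaCl = 7.1067 mol × 58.44 g/mol = 415.32 g.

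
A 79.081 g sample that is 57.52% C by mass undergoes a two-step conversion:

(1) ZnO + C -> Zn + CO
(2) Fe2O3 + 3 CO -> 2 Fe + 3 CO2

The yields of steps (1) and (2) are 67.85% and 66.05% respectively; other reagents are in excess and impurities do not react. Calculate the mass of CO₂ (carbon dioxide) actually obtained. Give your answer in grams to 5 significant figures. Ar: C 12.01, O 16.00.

74.700 g

Pure C = 79.081 × 0.5752 = 45.4874 g.
M(C) = 12.01 g/mol.
M(CO2) = 12.01 + 2(16.00) = 44.01 g/mol.
n(C) = 45.4874 / 12.01 = 3.78746 mol.
Step 1 (C:CO = 1:1): theoretical n(CO) = 3.78746 mol; at 67.85% yield, n(CO) = 2.56979 mol.
Step 2 (CO:CO2 = 3:3): theoretical n(CO2) = 2.56979 mol, so theoretical mass = 2.56979 × 44.01 = 113.097 g.
At 66.05% yield, actual mass of CO2 = 113.097 × 0.6605 = 74.7003 g.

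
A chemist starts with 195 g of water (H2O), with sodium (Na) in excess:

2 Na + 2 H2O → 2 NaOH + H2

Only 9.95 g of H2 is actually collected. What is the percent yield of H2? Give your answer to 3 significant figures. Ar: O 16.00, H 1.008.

91.2 %

M(H2O) = 2(1.008) + 16.00 = 18.016 g/mol.
M(H2) = 2(1.008) = 2.016 g/mol.
n(H2O) = 195.0 g / 18.016 g/mol = 10.82 mol.
From the equation the H2O:H2 mole ratio is 2:1, so n(H2) = 10.82 × 1/2 = 5.412 mol.
Mass of H2 = 5.412 mol × 2.016 g/mol = 10.91 g.
This is the theoretical yield. Percent yield = 9.95 g / 10.91 g × 100% = 91.20%.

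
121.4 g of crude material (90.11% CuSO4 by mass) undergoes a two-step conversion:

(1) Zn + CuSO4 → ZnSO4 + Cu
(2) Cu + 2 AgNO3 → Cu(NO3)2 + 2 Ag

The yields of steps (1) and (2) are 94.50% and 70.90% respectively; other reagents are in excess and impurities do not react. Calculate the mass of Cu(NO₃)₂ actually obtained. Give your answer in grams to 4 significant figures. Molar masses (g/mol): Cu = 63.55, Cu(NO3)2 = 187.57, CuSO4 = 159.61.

Pure CuSO4 = 121.4 × 0.9011 = 109.39 g.
n(CuSO4) = 109.39 / 159.61 = 0.68538 mol.
Step 1 (CuSO4:Cu = 1:1): theoretical n(Cu) = 0.68538 mol; at 94.50% yield, n(Cu) = 0.64768 mol.
Step 2 (Cu:Cu(NO3)2 = 1:1): theoretical n(Cu(NO3)2) = 0.64768 mol, so theoretical mass = 0.64768 × 187.57 = 121.49 g.
At 70.90% yield, actual mass of Cu(NO3)2 = 121.49 × 0.7090 = 86.134 g.

86.13 g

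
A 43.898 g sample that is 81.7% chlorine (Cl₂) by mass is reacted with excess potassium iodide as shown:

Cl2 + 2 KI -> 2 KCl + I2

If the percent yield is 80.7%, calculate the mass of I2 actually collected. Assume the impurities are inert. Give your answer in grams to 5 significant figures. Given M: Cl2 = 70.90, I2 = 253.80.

103.61 g

Pure Cl2 available = 43.898 g × 0.817 = 35.8647 g.
n(Cl2) = 35.8647 g / 70.90 g/mol = 0.505849 mol.
From the equation the Cl2:I2 mole ratio is 1:1, so n(I2) = 0.505849 × 1/1 = 0.505849 mol.
Mass of I2 = 0.505849 mol × 253.80 g/mol = 128.384 g.
Actual mass collected = 128.384 g × 0.807 = 103.606 g.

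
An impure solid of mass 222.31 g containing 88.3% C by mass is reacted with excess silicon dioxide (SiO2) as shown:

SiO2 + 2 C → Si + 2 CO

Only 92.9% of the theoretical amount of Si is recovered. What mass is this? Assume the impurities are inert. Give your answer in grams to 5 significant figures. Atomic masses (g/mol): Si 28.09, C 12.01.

Pure C available = 222.31 g × 0.883 = 196.300 g.
M(C) = 12.01 g/mol.
M(Si) = 28.09 g/mol.
n(C) = 196.300 g / 12.01 g/mol = 16.3447 mol.
From the equation the C:Si mole ratio is 2:1, so n(Si) = 16.3447 × 1/2 = 8.17235 mol.
Mass of Si = 8.17235 mol × 28.09 g/mol = 229.561 g.
Actual mass collected = 229.561 g × 0.929 = 213.262 g.

213.26 g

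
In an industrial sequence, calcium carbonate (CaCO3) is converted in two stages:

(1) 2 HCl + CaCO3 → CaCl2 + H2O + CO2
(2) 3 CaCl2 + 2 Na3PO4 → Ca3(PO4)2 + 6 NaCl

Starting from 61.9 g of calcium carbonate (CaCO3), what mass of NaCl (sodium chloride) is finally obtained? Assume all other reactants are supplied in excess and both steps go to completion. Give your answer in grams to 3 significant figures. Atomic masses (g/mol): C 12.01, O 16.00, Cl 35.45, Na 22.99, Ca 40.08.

72.3 g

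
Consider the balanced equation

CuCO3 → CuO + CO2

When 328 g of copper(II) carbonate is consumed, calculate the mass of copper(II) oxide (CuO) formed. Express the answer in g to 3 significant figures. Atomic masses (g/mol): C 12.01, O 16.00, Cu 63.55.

211 g

M(CuCO3) = 63.55 + 12.01 + 3(16.00) = 123.56 g/mol.
M(CuO) = 63.55 + 16.00 = 79.55 g/mol.
n(CuCO3) = 328.0 g / 123.56 g/mol = 2.655 mol.
From the equation the CuCO3:CuO mole ratio is 1:1, so n(CuO) = 2.655 × 1/1 = 2.655 mol.
Mass of CuO = 2.655 mol × 79.55 g/mol = 211.2 g.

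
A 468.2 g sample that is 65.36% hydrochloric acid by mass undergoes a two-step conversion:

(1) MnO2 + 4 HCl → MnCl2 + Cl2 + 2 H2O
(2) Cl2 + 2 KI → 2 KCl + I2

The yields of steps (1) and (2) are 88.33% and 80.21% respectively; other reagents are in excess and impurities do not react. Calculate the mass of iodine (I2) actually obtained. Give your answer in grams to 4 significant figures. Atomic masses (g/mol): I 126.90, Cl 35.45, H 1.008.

377.3 g

Pure HCl = 468.2 × 0.6536 = 306.02 g.
M(HCl) = 1.008 + 35.45 = 36.458 g/mol.
M(I2) = 2(126.90) = 253.80 g/mol.
n(HCl) = 306.02 / 36.458 = 8.3936 mol.
Step 1 (HCl:Cl2 = 4:1): theoretical n(Cl2) = 2.0984 mol; at 88.33% yield, n(Cl2) = 1.8535 mol.
Step 2 (Cl2:I2 = 1:1): theoretical n(I2) = 1.8535 mol, so theoretical mass = 1.8535 × 253.80 = 470.43 g.
At 80.21% yield, actual mass of I2 = 470.43 × 0.8021 = 377.33 g.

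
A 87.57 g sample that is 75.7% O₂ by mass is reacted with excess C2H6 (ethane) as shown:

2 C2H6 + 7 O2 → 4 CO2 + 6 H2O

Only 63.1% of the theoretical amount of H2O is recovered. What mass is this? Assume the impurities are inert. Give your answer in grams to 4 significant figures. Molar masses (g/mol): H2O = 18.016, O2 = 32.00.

20.19 g

Pure O2 available = 87.57 g × 0.757 = 66.290 g.
n(O2) = 66.290 g / 32.00 g/mol = 2.0716 mol.
From the equation the O2:H2O mole ratio is 7:6, so n(H2O) = 2.0716 × 6/7 = 1.7756 mol.
Mass of H2O = 1.7756 mol × 18.016 g/mol = 31.990 g.
Actual mass collected = 31.990 g × 0.631 = 20.186 g.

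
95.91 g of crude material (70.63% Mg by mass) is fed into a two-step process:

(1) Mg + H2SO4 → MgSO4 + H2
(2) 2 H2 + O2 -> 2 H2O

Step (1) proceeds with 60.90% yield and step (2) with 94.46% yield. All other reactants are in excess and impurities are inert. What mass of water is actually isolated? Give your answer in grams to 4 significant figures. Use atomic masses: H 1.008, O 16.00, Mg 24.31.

28.88 g

Pure Mg = 95.91 × 0.7063 = 67.741 g.
M(Mg) = 24.31 g/mol.
M(H2O) = 2(1.008) + 16.00 = 18.016 g/mol.
n(Mg) = 67.741 / 24.31 = 2.7866 mol.
Step 1 (Mg:H2 = 1:1): theoretical n(H2) = 2.7866 mol; at 60.90% yield, n(H2) = 1.6970 mol.
Step 2 (H2:H2O = 2:2): theoretical n(H2O) = 1.6970 mol, so theoretical mass = 1.6970 × 18.016 = 30.573 g.
At 94.46% yield, actual mass of H2O = 30.573 × 0.9446 = 28.880 g.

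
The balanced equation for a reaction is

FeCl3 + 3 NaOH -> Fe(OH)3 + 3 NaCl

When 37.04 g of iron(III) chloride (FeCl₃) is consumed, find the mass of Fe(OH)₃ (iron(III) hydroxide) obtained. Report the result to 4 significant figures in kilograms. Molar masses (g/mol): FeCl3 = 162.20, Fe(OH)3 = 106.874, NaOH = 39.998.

n(FeCl3) = 37.040 g / 162.20 g/mol = 0.22836 mol.
From the equation the FeCl3:Fe(OH)3 mole ratio is 1:1, so n(Fe(OH)3) = 0.22836 × 1/1 = 0.22836 mol.
Mass of Fe(OH)3 = 0.22836 mol × 106.874 g/mol = 24.406 g.
Converting to kg: 24.406 g = 0.02441 kg.

0.02441 kg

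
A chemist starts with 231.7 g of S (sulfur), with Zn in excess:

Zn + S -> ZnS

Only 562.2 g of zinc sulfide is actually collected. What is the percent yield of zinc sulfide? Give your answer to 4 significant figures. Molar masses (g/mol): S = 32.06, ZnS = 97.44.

79.83 %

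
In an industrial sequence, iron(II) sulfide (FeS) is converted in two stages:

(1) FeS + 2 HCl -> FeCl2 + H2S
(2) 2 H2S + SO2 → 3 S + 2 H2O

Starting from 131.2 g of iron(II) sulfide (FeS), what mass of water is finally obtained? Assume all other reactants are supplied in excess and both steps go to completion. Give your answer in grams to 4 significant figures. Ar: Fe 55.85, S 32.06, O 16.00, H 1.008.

M(FeS) = 55.85 + 32.06 = 87.91 g/mol.
M(H2O) = 2(1.008) + 16.00 = 18.016 g/mol.
n(FeS) = 131.20 / 87.91 = 1.4924 mol.
Step 1 gives a 1:1 ratio of FeS to H2S, so n(H2S) = 1.4924 mol.
In step 2 the H2S:H2O ratio is 2:2, so n(H2O) = 1.4924 mol.
Mass of H2O = 1.4924 × 18.016 = 26.888 g.

26.89 g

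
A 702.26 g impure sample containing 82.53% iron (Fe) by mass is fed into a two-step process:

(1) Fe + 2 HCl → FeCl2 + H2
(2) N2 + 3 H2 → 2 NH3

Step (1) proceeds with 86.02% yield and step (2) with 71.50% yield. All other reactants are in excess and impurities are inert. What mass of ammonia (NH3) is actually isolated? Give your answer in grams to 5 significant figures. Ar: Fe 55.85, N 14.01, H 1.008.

72.480 g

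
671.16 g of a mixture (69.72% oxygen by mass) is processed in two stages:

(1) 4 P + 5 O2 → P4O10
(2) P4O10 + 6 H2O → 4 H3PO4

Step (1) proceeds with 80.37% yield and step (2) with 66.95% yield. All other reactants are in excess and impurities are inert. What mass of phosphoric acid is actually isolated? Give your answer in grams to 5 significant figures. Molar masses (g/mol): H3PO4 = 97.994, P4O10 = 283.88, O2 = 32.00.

616.83 g

Pure O2 = 671.16 × 0.6972 = 467.933 g.
n(O2) = 467.933 / 32.00 = 14.6229 mol.
Step 1 (O2:P4O10 = 5:1): theoretical n(P4O10) = 2.92458 mol; at 80.37% yield, n(P4O10) = 2.35048 mol.
Step 2 (P4O10:H3PO4 = 1:4): theoretical n(H3PO4) = 9.40194 mol, so theoretical mass = 9.40194 × 97.994 = 921.334 g.
At 66.95% yield, actual mass of H3PO4 = 921.334 × 0.6695 = 616.833 g.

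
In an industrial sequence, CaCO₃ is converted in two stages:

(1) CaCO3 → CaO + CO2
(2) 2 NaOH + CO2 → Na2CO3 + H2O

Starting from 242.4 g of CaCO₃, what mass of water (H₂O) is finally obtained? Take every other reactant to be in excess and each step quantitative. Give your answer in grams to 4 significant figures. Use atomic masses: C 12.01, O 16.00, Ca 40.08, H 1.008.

43.63 g

M(CaCO3) = 40.08 + 12.01 + 3(16.00) = 100.09 g/mol.
M(H2O) = 2(1.008) + 16.00 = 18.016 g/mol.
n(CaCO3) = 242.40 / 100.09 = 2.4218 mol.
Step 1 gives a 1:1 ratio of CaCO3 to CO2, so n(CO2) = 2.4218 mol.
In step 2 the CO2:H2O ratio is 1:1, so n(H2O) = 2.4218 mol.
Mass of H2O = 2.4218 × 18.016 = 43.632 g.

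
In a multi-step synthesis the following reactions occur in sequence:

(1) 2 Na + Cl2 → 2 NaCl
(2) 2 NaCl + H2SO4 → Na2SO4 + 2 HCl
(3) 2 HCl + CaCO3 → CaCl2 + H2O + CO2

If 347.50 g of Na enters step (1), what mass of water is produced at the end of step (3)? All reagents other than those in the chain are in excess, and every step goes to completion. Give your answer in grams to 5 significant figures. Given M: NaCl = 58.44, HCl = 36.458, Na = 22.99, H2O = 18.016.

n(Na) = 347.50 / 22.99 = 15.1153 mol.
Reaction (1): Na→NaCl ratio 2:2 ⇒ n(NaCl) = 15.1153 mol.
Reaction (2): NaCl→HCl ratio 2:2 ⇒ n(HCl) = 15.1153 mol.
Reaction (3): HCl→H2O ratio 2:1 ⇒ n(H2O) = 7.55763 mol.
Mass of H2O = 7.55763 × 18.016 = 136.158 g.

136.16 g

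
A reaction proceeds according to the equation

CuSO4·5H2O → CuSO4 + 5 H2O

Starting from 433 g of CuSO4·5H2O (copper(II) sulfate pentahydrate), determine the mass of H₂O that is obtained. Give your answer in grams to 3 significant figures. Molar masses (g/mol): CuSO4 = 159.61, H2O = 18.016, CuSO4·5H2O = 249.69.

n(CuSO4·5H2O) = 433.0 g / 249.69 g/mol = 1.734 mol.
From the equation the CuSO4·5H2O:H2O mole ratio is 1:5, so n(H2O) = 1.734 × 5/1 = 8.671 mol.
Mass of H2O = 8.671 mol × 18.016 g/mol = 156.2 g.

156 g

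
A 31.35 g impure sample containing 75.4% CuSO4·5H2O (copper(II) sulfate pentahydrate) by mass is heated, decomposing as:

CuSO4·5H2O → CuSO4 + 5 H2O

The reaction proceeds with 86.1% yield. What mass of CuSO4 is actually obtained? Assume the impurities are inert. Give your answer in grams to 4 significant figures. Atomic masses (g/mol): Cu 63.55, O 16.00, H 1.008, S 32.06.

13.01 g

Pure CuSO4·5H2O available = 31.35 g × 0.754 = 23.638 g.
M(CuSO4·5H2O) = 63.55 + 32.06 + 9(16.00) + 10(1.008) = 249.69 g/mol.
M(CuSO4) = 63.55 + 32.06 + 4(16.00) = 159.61 g/mol.
n(CuSO4·5H2O) = 23.638 g / 249.69 g/mol = 0.094669 mol.
From the equation the CuSO4·5H2O:CuSO4 mole ratio is 1:1, so n(CuSO4) = 0.094669 × 1/1 = 0.094669 mol.
Mass of CuSO4 = 0.094669 mol × 159.61 g/mol = 15.110 g.
Actual mass collected = 15.110 g × 0.861 = 13.010 g.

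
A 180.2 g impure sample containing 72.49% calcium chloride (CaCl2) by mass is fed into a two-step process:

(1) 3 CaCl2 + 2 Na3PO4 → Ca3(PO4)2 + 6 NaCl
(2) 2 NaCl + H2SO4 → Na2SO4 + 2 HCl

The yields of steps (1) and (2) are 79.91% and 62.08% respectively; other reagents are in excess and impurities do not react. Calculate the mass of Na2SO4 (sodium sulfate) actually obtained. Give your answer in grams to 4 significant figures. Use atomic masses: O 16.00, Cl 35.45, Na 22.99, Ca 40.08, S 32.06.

Pure CaCl2 = 180.2 × 0.7249 = 130.63 g.
M(CaCl2) = 40.08 + 2(35.45) = 110.98 g/mol.
M(Na2SO4) = 2(22.99) + 32.06 + 4(16.00) = 142.04 g/mol.
n(CaCl2) = 130.63 / 110.98 = 1.1770 mol.
Step 1 (CaCl2:NaCl = 3:6): theoretical n(NaCl) = 2.3541 mol; at 79.91% yield, n(NaCl) = 1.8811 mol.
Step 2 (NaCl:Na2SO4 = 2:1): theoretical n(Na2SO4) = 0.94057 mol, so theoretical mass = 0.94057 × 142.04 = 133.60 g.
At 62.08% yield, actual mass of Na2SO4 = 133.60 × 0.6208 = 82.938 g.

82.94 g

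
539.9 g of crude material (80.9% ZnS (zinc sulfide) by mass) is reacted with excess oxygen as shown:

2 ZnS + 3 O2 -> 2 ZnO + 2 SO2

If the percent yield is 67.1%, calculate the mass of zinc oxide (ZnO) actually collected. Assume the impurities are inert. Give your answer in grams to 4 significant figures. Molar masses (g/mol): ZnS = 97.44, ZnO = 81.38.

244.8 g

Pure ZnS available = 539.9 g × 0.809 = 436.78 g.
n(ZnS) = 436.78 g / 97.44 g/mol = 4.4825 mol.
From the equation the ZnS:ZnO mole ratio is 2:2, so n(ZnO) = 4.4825 × 2/2 = 4.4825 mol.
Mass of ZnO = 4.4825 mol × 81.38 g/mol = 364.79 g.
Actual mass collected = 364.79 g × 0.671 = 244.77 g.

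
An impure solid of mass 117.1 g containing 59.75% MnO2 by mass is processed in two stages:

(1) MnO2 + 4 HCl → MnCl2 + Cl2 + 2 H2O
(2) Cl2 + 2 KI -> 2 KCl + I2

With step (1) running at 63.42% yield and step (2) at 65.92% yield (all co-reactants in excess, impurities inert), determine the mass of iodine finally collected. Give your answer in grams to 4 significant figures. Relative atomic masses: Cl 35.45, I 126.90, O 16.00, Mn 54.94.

85.39 g

Pure MnO2 = 117.1 × 0.5975 = 69.967 g.
M(MnO2) = 54.94 + 2(16.00) = 86.94 g/mol.
M(I2) = 2(126.90) = 253.80 g/mol.
n(MnO2) = 69.967 / 86.94 = 0.80478 mol.
Step 1 (MnO2:Cl2 = 1:1): theoretical n(Cl2) = 0.80478 mol; at 63.42% yield, n(Cl2) = 0.51039 mol.
Step 2 (Cl2:I2 = 1:1): theoretical n(I2) = 0.51039 mol, so theoretical mass = 0.51039 × 253.80 = 129.54 g.
At 65.92% yield, actual mass of I2 = 129.54 × 0.6592 = 85.391 g.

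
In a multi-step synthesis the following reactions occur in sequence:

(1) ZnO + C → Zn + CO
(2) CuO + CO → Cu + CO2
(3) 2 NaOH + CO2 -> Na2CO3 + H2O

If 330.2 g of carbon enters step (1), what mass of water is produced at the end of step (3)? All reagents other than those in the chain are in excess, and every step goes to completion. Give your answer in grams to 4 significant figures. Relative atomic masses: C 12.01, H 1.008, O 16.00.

M(C) = 12.01 g/mol.
M(H2O) = 2(1.008) + 16.00 = 18.016 g/mol.
n(C) = 330.2 / 12.01 = 27.494 mol.
Reaction (1): C→CO ratio 1:1 ⇒ n(CO) = 27.494 mol.
Reaction (2): CO→CO2 ratio 1:1 ⇒ n(CO2) = 27.494 mol.
Reaction (3): CO2→H2O ratio 1:1 ⇒ n(H2O) = 27.494 mol.
Mass of H2O = 27.494 × 18.016 = 495.33 g.

495.3 g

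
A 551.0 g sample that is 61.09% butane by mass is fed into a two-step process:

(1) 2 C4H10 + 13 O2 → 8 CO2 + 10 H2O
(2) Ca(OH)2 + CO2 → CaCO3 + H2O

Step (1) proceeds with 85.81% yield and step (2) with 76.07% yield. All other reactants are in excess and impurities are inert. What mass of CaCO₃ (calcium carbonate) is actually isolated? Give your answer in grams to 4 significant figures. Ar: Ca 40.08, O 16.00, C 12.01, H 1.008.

1514 g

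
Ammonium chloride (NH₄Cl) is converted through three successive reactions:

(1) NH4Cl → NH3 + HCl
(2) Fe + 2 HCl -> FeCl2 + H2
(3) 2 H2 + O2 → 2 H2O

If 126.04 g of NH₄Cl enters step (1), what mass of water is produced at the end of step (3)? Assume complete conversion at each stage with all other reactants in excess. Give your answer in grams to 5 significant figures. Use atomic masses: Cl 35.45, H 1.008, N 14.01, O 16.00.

M(NH4Cl) = 14.01 + 4(1.008) + 35.45 = 53.492 g/mol.
M(H2O) = 2(1.008) + 16.00 = 18.016 g/mol.
n(NH4Cl) = 126.04 / 53.492 = 2.35624 mol.
Reaction (1): NH4Cl→HCl ratio 1:1 ⇒ n(HCl) = 2.35624 mol.
Reaction (2): HCl→H2 ratio 2:1 ⇒ n(H2) = 1.17812 mol.
Reaction (3): H2→H2O ratio 2:2 ⇒ n(H2O) = 1.17812 mol.
Mass of H2O = 1.17812 × 18.016 = 21.2250 g.

21.225 g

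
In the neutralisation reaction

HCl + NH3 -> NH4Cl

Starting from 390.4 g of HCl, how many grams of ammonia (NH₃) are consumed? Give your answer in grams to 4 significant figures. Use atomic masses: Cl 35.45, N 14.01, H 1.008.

182.4 g

M(HCl) = 1.008 + 35.45 = 36.458 g/mol.
M(NH3) = 14.01 + 3(1.008) = 17.034 g/mol.
n(HCl) = 390.40 g / 36.458 g/mol = 10.708 mol.
From the equation the HCl:NH3 mole ratio is 1:1, so n(NH3) = 10.708 × 1/1 = 10.708 mol.
Mass of NH3 = 10.708 mol × 17.034 g/mol = 182.40 g.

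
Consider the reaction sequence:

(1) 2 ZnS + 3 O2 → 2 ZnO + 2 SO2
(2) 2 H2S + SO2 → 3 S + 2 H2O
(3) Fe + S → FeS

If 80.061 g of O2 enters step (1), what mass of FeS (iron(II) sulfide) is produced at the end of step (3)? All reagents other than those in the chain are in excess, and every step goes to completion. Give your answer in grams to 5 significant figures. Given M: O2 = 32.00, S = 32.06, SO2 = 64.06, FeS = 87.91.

n(O2) = 80.061 / 32.00 = 2.50191 mol.
Reaction (1): O2→SO2 ratio 3:2 ⇒ n(SO2) = 1.66794 mol.
Reaction (2): SO2→S ratio 1:3 ⇒ n(S) = 5.00381 mol.
Reaction (3): S→FeS ratio 1:1 ⇒ n(FeS) = 5.00381 mol.
Mass of FeS = 5.00381 × 87.91 = 439.885 g.

439.89 g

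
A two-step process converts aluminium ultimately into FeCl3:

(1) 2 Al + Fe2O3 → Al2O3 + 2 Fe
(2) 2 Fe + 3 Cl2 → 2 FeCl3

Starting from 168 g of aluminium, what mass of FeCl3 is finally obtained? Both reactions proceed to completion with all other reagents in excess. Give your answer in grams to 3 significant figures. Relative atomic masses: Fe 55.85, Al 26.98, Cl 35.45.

1010 g

M(Al) = 26.98 g/mol.
M(FeCl3) = 55.85 + 3(35.45) = 162.20 g/mol.
n(Al) = 168.0 / 26.98 = 6.227 mol.
Step 1 gives a 2:2 ratio of Al to Fe, so n(Fe) = 6.227 mol.
In step 2 the Fe:FeCl3 ratio is 2:2, so n(FeCl3) = 6.227 mol.
Mass of FeCl3 = 6.227 × 162.20 = 1010 g.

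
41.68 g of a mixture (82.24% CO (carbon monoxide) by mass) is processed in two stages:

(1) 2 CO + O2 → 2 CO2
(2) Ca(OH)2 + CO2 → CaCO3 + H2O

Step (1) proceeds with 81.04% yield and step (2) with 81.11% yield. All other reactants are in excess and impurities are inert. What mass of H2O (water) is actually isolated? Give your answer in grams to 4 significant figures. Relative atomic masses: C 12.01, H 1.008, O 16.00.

14.49 g

Pure CO = 41.68 × 0.8224 = 34.278 g.
M(CO) = 12.01 + 16.00 = 28.01 g/mol.
M(H2O) = 2(1.008) + 16.00 = 18.016 g/mol.
n(CO) = 34.278 / 28.01 = 1.2238 mol.
Step 1 (CO:CO2 = 2:2): theoretical n(CO2) = 1.2238 mol; at 81.04% yield, n(CO2) = 0.99174 mol.
Step 2 (CO2:H2O = 1:1): theoretical n(H2O) = 0.99174 mol, so theoretical mass = 0.99174 × 18.016 = 17.867 g.
At 81.11% yield, actual mass of H2O = 17.867 × 0.8111 = 14.492 g.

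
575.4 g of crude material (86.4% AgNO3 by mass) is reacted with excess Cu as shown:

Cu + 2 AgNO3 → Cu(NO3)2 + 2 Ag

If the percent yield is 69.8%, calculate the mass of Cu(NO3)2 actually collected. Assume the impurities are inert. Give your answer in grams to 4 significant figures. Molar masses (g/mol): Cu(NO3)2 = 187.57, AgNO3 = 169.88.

191.6 g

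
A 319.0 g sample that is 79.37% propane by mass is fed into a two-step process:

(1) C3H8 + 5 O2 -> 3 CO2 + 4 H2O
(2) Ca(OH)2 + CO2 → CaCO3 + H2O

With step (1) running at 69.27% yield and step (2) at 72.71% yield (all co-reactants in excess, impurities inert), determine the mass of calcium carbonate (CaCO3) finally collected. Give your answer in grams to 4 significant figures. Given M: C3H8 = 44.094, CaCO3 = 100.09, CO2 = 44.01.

Pure C3H8 = 319.0 × 0.7937 = 253.19 g.
n(C3H8) = 253.19 / 44.094 = 5.7421 mol.
Step 1 (C3H8:CO2 = 1:3): theoretical n(CO2) = 17.226 mol; at 69.27% yield, n(CO2) = 11.933 mol.
Step 2 (CO2:CaCO3 = 1:1): theoretical n(CaCO3) = 11.933 mol, so theoretical mass = 11.933 × 100.09 = 1194.3 g.
At 72.71% yield, actual mass of CaCO3 = 1194.3 × 0.7271 = 868.40 g.

868.4 g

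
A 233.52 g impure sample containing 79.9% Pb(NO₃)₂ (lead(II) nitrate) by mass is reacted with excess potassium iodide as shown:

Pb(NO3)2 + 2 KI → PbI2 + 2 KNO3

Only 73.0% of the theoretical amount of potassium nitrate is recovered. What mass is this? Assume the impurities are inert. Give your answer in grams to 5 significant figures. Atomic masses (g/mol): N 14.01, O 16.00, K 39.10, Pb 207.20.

Pure Pb(NO3)2 available = 233.52 g × 0.799 = 186.582 g.
M(Pb(NO3)2) = 207.20 + 2(14.01) + 6(16.00) = 331.22 g/mol.
M(KNO3) = 39.10 + 14.01 + 3(16.00) = 101.11 g/mol.
n(Pb(NO3)2) = 186.582 g / 331.22 g/mol = 0.563319 mol.
From the equation the Pb(NO3)2:KNO3 mole ratio is 1:2, so n(KNO3) = 0.563319 × 2/1 = 1.12664 mol.
Mass of KNO3 = 1.12664 mol × 101.11 g/mol = 113.914 g.
Actual mass collected = 113.914 g × 0.730 = 83.1575 g.

83.157 g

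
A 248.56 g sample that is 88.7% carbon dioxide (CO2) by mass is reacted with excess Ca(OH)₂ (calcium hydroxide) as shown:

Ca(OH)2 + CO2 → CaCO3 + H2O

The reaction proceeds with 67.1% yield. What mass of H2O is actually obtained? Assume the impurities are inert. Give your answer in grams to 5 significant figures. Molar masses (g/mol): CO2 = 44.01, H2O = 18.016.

60.560 g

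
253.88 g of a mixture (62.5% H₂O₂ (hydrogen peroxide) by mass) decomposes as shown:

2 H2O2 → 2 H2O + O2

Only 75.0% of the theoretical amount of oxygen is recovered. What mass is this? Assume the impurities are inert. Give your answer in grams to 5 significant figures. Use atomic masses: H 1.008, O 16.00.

Pure H2O2 available = 253.88 g × 0.625 = 158.675 g.
M(H2O2) = 2(1.008) + 2(16.00) = 34.016 g/mol.
M(O2) = 2(16.00) = 32.00 g/mol.
n(H2O2) = 158.675 g / 34.016 g/mol = 4.66472 mol.
From the equation the H2O2:O2 mole ratio is 2:1, so n(O2) = 4.66472 × 1/2 = 2.33236 mol.
Mass of O2 = 2.33236 mol × 32.00 g/mol = 74.6355 g.
Actual mass collected = 74.6355 g × 0.750 = 55.9766 g.

55.977 g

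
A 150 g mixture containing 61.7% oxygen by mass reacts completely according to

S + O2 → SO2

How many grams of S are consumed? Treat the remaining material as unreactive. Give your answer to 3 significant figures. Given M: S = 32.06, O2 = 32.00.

92.7 g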